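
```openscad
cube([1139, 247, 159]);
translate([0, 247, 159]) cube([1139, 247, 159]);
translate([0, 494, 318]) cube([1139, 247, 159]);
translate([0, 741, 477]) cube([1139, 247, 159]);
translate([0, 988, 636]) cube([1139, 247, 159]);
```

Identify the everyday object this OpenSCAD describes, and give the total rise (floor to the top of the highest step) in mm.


A staircase. The total rise is 795 mm.

5 identical blocks, each offset up and back from the previous — a staircase. Each step is 159 mm tall and there are 5 of them, so the total rise is 5 × 159 = 795 mm.


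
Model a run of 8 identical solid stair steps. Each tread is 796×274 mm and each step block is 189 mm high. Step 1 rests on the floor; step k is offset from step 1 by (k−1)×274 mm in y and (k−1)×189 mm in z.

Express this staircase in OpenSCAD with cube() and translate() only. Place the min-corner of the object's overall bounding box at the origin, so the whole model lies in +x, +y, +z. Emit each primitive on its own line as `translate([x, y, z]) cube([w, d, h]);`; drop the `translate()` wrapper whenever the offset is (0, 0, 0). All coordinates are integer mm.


cube([796, 274, 189]);
translate([0, 274, 189]) cube([796, 274, 189]);
translate([0, 548, 378]) cube([796, 274, 189]);
translate([0, 822, 567]) cube([796, 274, 189]);
translate([0, 1096, 756]) cube([796, 274, 189]);
translate([0, 1370, 945]) cube([796, 274, 189]);
translate([0, 1644, 1134]) cube([796, 274, 189]);
translate([0, 1918, 1323]) cube([796, 274, 189]);


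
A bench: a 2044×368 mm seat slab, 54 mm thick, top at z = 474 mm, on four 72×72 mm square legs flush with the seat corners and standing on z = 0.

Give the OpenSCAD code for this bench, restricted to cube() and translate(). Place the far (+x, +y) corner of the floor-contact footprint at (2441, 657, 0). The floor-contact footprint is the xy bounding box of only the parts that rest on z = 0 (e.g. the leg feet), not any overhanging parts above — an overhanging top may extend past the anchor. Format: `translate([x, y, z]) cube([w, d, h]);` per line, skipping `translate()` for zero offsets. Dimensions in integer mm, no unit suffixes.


translate([397, 289, 420]) cube([2044, 368, 54]);
translate([397, 289, 0]) cube([72, 72, 420]);
translate([397, 585, 0]) cube([72, 72, 420]);
translate([2369, 289, 0]) cube([72, 72, 420]);
translate([2369, 585, 0]) cube([72, 72, 420]);


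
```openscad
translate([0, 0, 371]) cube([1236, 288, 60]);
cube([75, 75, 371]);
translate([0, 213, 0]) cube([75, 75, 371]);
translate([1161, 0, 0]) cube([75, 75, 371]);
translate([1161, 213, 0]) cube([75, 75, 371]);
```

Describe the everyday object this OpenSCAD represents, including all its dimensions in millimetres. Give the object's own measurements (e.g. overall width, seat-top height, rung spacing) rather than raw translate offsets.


A long wooden bench with a 1236 mm (x) × 288 mm (y) seat, 60 mm thick, its top surface 431 mm above the floor. Four 75 mm square legs at the seat corners, flush with the edges, run from z = 0 to the seat underside.


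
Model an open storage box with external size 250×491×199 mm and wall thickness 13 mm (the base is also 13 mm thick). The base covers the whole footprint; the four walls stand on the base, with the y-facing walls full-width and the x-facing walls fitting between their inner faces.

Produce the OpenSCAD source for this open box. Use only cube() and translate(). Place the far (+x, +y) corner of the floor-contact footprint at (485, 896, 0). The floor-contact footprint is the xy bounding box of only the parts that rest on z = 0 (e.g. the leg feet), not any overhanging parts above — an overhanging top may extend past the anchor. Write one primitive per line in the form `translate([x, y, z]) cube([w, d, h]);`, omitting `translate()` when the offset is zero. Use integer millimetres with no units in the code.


translate([235, 405, 0]) cube([250, 491, 13]);
translate([235, 405, 13]) cube([250, 13, 186]);
translate([235, 883, 13]) cube([250, 13, 186]);
translate([235, 418, 13]) cube([13, 465, 186]);
translate([472, 418, 13]) cube([13, 465, 186]);


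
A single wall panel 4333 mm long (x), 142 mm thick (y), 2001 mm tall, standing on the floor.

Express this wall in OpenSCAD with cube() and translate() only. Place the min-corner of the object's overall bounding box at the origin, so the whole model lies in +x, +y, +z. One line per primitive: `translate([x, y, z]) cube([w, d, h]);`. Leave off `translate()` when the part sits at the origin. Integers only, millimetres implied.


cube([4333, 142, 2001]);


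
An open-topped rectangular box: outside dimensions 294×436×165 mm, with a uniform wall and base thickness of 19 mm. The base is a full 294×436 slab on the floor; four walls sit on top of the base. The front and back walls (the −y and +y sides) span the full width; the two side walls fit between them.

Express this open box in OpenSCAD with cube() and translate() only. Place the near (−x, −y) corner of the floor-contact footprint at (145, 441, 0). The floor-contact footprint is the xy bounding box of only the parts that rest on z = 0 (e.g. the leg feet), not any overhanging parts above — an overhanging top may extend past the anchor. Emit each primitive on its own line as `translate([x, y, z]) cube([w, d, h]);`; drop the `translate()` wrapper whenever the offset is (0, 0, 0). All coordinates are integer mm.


translate([145, 441, 0]) cube([294, 436, 19]);
translate([145, 441, 19]) cube([294, 19, 146]);
translate([145, 858, 19]) cube([294, 19, 146]);
translate([145, 460, 19]) cube([19, 398, 146]);
translate([420, 460, 19]) cube([19, 398, 146]);


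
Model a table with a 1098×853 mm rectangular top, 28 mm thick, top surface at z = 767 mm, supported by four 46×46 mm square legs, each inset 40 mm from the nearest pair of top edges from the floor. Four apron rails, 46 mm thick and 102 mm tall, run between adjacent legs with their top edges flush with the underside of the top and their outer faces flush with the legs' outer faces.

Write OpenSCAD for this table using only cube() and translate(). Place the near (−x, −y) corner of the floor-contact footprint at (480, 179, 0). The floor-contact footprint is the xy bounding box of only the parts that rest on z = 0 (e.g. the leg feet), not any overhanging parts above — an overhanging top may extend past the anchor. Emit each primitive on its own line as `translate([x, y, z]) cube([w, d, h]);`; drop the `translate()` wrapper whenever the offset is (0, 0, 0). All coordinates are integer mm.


translate([440, 139, 739]) cube([1098, 853, 28]);
translate([480, 179, 0]) cube([46, 46, 739]);
translate([1452, 179, 0]) cube([46, 46, 739]);
translate([480, 906, 0]) cube([46, 46, 739]);
translate([1452, 906, 0]) cube([46, 46, 739]);
translate([526, 179, 637]) cube([926, 46, 102]);
translate([526, 906, 637]) cube([926, 46, 102]);
translate([480, 225, 637]) cube([46, 681, 102]);
translate([1452, 225, 637]) cube([46, 681, 102]);


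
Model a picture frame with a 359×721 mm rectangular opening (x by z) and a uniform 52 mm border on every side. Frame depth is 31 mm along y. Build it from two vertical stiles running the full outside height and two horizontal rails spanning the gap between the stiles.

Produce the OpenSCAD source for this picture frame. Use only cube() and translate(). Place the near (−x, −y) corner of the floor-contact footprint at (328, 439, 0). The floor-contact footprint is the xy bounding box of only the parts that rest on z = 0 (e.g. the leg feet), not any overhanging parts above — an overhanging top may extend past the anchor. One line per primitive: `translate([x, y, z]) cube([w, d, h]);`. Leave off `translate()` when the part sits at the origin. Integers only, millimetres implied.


translate([328, 439, 0]) cube([52, 31, 825]);
translate([739, 439, 0]) cube([52, 31, 825]);
translate([380, 439, 0]) cube([359, 31, 52]);
translate([380, 439, 773]) cube([359, 31, 52]);


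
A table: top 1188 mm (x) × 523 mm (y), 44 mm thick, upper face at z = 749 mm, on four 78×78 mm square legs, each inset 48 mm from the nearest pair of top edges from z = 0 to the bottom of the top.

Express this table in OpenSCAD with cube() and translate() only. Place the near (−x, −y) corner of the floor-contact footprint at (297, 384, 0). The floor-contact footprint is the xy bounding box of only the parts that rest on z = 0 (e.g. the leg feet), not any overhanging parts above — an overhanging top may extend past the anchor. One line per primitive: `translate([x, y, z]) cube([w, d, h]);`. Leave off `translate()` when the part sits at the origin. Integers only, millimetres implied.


translate([249, 336, 705]) cube([1188, 523, 44]);
translate([297, 384, 0]) cube([78, 78, 705]);
translate([1311, 384, 0]) cube([78, 78, 705]);
translate([297, 733, 0]) cube([78, 78, 705]);
translate([1311, 733, 0]) cube([78, 78, 705]);


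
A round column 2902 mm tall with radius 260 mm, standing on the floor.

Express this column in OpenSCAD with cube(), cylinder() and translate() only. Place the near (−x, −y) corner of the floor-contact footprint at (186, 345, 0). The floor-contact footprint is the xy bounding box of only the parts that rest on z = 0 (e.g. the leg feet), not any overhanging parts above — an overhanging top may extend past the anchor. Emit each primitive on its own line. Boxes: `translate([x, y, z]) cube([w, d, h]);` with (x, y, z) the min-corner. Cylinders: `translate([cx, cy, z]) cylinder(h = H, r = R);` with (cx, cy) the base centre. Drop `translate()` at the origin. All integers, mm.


translate([446, 605, 0]) cylinder(h = 2902, r = 260);


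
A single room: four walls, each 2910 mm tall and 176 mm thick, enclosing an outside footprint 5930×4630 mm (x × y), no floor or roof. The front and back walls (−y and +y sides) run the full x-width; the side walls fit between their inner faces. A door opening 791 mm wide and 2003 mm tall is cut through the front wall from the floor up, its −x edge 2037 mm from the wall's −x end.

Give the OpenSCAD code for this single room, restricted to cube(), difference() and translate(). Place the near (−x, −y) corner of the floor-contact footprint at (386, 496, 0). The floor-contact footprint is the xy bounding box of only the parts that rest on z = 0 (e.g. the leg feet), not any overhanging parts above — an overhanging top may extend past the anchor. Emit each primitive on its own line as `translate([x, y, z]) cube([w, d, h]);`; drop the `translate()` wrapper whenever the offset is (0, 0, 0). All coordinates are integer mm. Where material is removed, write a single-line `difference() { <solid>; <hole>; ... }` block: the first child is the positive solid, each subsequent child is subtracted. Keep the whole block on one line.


difference() { translate([386, 496, 0]) cube([5930, 176, 2910]); translate([2423, 496, 0]) cube([791, 176, 2003]); }
translate([386, 4950, 0]) cube([5930, 176, 2910]);
translate([386, 672, 0]) cube([176, 4278, 2910]);
translate([6140, 672, 0]) cube([176, 4278, 2910]);


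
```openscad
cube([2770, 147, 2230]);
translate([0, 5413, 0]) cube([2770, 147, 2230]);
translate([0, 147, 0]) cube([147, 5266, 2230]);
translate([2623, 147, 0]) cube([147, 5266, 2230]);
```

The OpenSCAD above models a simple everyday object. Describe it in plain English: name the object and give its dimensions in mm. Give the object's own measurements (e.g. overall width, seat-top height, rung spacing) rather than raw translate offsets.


The wall frame of a small rectangular building: four walls, each 2230 mm tall and 147 mm thick, enclosing a footprint 2770 mm (x) by 5560 mm (y) outside-to-outside, with no floor or roof. The front and back walls (the −y and +y sides) span the full width; the two side walls fit between them.


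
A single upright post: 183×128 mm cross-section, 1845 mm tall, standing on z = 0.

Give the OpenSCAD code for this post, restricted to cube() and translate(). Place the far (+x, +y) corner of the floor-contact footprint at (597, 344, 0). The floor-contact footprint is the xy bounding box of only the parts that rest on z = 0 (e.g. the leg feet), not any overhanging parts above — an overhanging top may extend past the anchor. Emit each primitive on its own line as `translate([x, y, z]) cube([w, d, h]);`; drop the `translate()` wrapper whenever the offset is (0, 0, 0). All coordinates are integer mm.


translate([414, 216, 0]) cube([183, 128, 1845]);


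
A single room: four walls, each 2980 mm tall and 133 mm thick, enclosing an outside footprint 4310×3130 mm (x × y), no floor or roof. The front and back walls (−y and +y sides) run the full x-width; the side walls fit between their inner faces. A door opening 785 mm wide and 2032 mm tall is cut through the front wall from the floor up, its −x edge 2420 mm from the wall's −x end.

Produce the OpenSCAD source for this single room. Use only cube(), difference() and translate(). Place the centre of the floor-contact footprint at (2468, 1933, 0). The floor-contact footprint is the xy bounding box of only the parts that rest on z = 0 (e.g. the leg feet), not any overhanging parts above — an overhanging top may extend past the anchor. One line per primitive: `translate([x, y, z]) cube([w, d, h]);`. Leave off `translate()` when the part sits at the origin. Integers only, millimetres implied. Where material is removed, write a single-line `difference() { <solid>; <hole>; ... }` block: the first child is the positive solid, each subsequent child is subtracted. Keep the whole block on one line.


difference() { translate([313, 368, 0]) cube([4310, 133, 2980]); translate([2733, 368, 0]) cube([785, 133, 2032]); }
translate([313, 3365, 0]) cube([4310, 133, 2980]);
translate([313, 501, 0]) cube([133, 2864, 2980]);
translate([4490, 501, 0]) cube([133, 2864, 2980]);


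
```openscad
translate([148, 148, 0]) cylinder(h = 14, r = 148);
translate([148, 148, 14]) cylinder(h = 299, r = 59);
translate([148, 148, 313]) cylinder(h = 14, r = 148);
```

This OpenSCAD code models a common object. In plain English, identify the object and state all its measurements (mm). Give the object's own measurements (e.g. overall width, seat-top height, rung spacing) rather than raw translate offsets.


A spool: two coaxial disc flanges of radius 148 mm and thickness 14 mm, joined by a core cylinder of radius 59 mm and height 299 mm. The lower flange rests on z = 0 and the three cylinders share a vertical axis.


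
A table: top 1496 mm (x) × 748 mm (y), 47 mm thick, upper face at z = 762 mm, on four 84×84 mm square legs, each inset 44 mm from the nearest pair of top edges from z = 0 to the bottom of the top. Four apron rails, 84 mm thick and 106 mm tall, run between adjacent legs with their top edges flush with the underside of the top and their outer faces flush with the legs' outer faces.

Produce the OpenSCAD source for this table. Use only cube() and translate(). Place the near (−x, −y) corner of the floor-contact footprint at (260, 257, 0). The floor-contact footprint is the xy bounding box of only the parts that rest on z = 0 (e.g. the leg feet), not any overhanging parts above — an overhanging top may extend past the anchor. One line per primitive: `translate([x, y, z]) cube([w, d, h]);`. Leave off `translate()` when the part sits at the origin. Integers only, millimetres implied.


// leg_h = 762 - 47 = 715
// apron z = 715 - 106 = 609
translate([216, 213, 715]) cube([1496, 748, 47]);
translate([260, 257, 0]) cube([84, 84, 715]);
translate([1584, 257, 0]) cube([84, 84, 715]);
translate([260, 833, 0]) cube([84, 84, 715]);
translate([1584, 833, 0]) cube([84, 84, 715]);
translate([344, 257, 609]) cube([1240, 84, 106]);
translate([344, 833, 609]) cube([1240, 84, 106]);
translate([260, 341, 609]) cube([84, 492, 106]);
translate([1584, 341, 609]) cube([84, 492, 106]);


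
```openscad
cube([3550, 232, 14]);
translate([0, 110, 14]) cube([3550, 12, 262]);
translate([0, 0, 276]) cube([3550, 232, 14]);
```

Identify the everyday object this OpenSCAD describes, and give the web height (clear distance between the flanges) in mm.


An I-beam. The web height is 262 mm.

Two wide flanges with a thin centred web — an I-beam. Overall 290 mm minus two 14 mm flanges gives a web of 290 − 2·14 = 262 mm.


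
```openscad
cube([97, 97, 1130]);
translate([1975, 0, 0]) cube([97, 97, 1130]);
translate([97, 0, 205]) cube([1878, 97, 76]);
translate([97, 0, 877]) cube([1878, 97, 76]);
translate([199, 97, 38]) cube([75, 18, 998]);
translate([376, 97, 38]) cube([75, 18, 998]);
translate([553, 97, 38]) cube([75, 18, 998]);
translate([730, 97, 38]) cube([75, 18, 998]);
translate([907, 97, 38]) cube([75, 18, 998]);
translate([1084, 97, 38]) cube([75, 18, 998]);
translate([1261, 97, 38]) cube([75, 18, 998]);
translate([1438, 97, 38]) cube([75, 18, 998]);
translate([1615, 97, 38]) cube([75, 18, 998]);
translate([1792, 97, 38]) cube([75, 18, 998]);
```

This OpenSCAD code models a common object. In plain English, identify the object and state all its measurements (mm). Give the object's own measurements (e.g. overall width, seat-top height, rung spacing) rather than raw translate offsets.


A fence section. Two 97×97 mm posts, 1130 mm tall, stand on the floor with a clear span of 1878 mm between their inner faces. Two horizontal rails of 97×76 mm section span the gap between the posts with their undersides at z = 205 mm and z = 877 mm, flush with the posts' −y face. 10 pickets, each 75 mm wide, 18 mm thick and 998 mm tall, are fixed to the +y face of the rails with their bottoms at z = 38 mm, spaced across the span with a 102 mm gap after the −x post and between neighbouring pickets, with 108 mm left before the +x post.


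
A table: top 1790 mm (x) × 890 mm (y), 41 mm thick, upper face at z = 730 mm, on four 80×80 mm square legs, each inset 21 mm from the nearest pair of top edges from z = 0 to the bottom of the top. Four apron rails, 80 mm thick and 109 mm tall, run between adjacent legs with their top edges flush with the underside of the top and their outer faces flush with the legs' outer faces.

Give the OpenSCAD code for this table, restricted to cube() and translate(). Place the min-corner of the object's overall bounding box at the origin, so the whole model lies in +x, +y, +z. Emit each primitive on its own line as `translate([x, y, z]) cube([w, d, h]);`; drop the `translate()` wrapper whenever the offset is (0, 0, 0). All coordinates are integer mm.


translate([0, 0, 689]) cube([1790, 890, 41]);
translate([21, 21, 0]) cube([80, 80, 689]);
translate([1689, 21, 0]) cube([80, 80, 689]);
translate([21, 789, 0]) cube([80, 80, 689]);
translate([1689, 789, 0]) cube([80, 80, 689]);
translate([101, 21, 580]) cube([1588, 80, 109]);
translate([101, 789, 580]) cube([1588, 80, 109]);
translate([21, 101, 580]) cube([80, 688, 109]);
translate([1689, 101, 580]) cube([80, 688, 109]);


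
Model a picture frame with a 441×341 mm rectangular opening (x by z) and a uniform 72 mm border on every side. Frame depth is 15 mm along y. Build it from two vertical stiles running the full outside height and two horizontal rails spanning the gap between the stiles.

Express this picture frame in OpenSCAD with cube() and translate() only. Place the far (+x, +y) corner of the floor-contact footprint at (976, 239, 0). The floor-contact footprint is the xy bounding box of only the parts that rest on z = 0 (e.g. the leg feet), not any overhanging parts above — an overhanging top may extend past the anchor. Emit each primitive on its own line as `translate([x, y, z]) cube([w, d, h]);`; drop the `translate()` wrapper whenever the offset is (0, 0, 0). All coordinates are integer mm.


translate([391, 224, 0]) cube([72, 15, 485]);
translate([904, 224, 0]) cube([72, 15, 485]);
translate([463, 224, 0]) cube([441, 15, 72]);
translate([463, 224, 413]) cube([441, 15, 72]);


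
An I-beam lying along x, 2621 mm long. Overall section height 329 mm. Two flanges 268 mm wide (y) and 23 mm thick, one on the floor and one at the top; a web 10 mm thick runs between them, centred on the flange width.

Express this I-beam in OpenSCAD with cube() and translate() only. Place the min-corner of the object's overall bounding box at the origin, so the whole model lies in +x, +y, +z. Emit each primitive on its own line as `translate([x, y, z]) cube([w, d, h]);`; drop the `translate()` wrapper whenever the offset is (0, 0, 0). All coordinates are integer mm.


cube([2621, 268, 23]);
translate([0, 129, 23]) cube([2621, 10, 283]);
translate([0, 0, 306]) cube([2621, 268, 23]);


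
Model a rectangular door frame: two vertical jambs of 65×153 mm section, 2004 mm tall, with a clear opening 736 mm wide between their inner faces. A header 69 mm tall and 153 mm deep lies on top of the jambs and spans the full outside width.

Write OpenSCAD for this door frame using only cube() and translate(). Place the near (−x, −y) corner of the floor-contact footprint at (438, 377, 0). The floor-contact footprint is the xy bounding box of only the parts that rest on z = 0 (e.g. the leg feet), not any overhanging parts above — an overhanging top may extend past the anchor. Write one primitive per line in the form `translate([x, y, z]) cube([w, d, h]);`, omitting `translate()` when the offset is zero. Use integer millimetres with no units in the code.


translate([438, 377, 0]) cube([65, 153, 2004]);
translate([1239, 377, 0]) cube([65, 153, 2004]);
translate([438, 377, 2004]) cube([866, 153, 69]);


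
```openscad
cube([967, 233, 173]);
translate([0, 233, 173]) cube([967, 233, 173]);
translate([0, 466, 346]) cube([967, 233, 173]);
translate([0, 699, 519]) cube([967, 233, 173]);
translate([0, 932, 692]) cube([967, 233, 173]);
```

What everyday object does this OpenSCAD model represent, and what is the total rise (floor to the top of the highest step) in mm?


A staircase. The total rise is 865 mm.

5 identical blocks, each offset up and back from the previous — a staircase. Each step is 173 mm tall and there are 5 of them, so the total rise is 5 × 173 = 865 mm.


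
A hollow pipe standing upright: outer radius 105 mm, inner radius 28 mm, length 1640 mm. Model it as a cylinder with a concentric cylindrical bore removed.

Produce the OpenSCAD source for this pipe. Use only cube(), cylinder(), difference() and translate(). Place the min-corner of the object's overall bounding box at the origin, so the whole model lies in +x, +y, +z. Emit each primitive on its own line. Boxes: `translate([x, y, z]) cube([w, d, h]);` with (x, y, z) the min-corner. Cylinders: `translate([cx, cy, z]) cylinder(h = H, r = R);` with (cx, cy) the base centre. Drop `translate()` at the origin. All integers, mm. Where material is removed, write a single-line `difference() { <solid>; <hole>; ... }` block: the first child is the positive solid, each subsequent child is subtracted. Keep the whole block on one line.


difference() { translate([105, 105, 0]) cylinder(h = 1640, r = 105); translate([105, 105, 0]) cylinder(h = 1640, r = 28); }


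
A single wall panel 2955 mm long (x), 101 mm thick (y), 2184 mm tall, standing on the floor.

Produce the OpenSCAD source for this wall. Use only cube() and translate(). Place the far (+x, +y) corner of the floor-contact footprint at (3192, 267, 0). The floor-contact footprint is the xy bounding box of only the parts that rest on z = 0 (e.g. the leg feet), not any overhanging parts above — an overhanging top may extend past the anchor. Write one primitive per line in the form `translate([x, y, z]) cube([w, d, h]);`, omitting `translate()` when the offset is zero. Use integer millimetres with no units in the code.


translate([237, 166, 0]) cube([2955, 101, 2184]);


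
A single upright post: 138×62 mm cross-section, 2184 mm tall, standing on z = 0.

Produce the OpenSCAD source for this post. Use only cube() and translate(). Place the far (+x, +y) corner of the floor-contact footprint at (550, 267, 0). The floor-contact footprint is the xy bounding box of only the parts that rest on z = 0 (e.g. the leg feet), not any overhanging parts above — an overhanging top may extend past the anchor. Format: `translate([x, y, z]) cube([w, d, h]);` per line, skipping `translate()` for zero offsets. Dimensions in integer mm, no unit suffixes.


translate([412, 205, 0]) cube([138, 62, 2184]);


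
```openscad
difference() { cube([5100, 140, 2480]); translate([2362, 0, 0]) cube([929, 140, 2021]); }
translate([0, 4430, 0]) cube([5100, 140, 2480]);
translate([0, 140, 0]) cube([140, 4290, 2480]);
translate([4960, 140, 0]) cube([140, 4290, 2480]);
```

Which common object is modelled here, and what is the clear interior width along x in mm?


A single room. The interior width is 4820 mm.

Four walls enclosing a rectangle with a door in the front wall — a room. Outside width 5100 minus two 140 mm walls gives 4820 mm.


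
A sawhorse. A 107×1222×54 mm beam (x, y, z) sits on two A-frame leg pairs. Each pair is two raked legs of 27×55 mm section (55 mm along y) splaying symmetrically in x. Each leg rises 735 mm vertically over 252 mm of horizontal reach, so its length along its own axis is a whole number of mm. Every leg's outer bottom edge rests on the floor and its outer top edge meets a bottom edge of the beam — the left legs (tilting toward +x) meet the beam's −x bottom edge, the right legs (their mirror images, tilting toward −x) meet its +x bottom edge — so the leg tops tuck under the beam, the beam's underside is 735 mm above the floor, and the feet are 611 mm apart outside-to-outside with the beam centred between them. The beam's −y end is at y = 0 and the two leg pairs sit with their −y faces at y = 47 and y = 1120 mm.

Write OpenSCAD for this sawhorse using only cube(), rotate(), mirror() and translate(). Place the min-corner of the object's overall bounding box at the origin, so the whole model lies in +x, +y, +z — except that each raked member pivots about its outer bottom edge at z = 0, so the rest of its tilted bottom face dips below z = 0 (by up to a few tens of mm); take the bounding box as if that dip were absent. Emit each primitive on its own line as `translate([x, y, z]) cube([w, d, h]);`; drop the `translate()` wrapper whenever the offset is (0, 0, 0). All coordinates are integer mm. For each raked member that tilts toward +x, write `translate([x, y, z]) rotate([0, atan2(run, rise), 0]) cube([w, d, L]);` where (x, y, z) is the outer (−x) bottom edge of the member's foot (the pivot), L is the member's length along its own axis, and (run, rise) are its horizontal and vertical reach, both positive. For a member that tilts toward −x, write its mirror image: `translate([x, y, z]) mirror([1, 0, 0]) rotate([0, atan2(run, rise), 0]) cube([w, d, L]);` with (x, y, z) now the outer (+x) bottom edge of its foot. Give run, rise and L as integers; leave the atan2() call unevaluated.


translate([252, 0, 735]) cube([107, 1222, 54]);
translate([0, 47, 0]) rotate([0, atan2(252, 735), 0]) cube([27, 55, 777]);
translate([611, 47, 0]) mirror([1, 0, 0]) rotate([0, atan2(252, 735), 0]) cube([27, 55, 777]);
translate([0, 1120, 0]) rotate([0, atan2(252, 735), 0]) cube([27, 55, 777]);
translate([611, 1120, 0]) mirror([1, 0, 0]) rotate([0, atan2(252, 735), 0]) cube([27, 55, 777]);


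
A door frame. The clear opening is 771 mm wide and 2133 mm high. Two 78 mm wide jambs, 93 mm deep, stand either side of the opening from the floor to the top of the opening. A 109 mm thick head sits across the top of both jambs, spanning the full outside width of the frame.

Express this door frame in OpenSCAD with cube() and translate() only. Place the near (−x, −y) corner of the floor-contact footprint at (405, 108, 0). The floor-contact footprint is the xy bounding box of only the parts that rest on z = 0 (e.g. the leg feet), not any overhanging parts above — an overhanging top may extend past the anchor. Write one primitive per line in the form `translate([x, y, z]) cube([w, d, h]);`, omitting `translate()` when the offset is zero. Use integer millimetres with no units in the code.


translate([405, 108, 0]) cube([78, 93, 2133]);
translate([1254, 108, 0]) cube([78, 93, 2133]);
translate([405, 108, 2133]) cube([927, 93, 109]);


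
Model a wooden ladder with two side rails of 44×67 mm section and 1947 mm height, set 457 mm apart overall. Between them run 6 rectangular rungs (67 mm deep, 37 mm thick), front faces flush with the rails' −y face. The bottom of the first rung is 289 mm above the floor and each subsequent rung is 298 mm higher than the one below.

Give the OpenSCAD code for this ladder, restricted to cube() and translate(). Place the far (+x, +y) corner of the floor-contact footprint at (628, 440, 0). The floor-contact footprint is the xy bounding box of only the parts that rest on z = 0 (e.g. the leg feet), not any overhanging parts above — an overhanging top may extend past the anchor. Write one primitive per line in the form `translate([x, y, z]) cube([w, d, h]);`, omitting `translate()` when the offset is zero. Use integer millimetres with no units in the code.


// rung span = 457 - 2*44 = 369
// rung[k] z = 289 + k*298
translate([171, 373, 0]) cube([44, 67, 1947]);
translate([584, 373, 0]) cube([44, 67, 1947]);
translate([215, 373, 289]) cube([369, 67, 37]);
translate([215, 373, 587]) cube([369, 67, 37]);
translate([215, 373, 885]) cube([369, 67, 37]);
translate([215, 373, 1183]) cube([369, 67, 37]);
translate([215, 373, 1481]) cube([369, 67, 37]);
translate([215, 373, 1779]) cube([369, 67, 37]);


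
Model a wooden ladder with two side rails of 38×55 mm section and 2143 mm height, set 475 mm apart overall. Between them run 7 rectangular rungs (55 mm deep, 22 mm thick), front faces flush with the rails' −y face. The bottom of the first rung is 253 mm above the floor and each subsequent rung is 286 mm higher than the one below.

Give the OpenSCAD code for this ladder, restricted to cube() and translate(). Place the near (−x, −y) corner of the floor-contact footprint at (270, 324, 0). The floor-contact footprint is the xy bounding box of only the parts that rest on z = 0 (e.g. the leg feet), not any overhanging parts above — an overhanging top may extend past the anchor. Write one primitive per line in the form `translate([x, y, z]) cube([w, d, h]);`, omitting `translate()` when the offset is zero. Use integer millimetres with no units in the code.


// rung span = 475 - 2*38 = 399
// rung[k] z = 253 + k*286
translate([270, 324, 0]) cube([38, 55, 2143]);
translate([707, 324, 0]) cube([38, 55, 2143]);
translate([308, 324, 253]) cube([399, 55, 22]);
translate([308, 324, 539]) cube([399, 55, 22]);
translate([308, 324, 825]) cube([399, 55, 22]);
translate([308, 324, 1111]) cube([399, 55, 22]);
translate([308, 324, 1397]) cube([399, 55, 22]);
translate([308, 324, 1683]) cube([399, 55, 22]);
translate([308, 324, 1969]) cube([399, 55, 22]);


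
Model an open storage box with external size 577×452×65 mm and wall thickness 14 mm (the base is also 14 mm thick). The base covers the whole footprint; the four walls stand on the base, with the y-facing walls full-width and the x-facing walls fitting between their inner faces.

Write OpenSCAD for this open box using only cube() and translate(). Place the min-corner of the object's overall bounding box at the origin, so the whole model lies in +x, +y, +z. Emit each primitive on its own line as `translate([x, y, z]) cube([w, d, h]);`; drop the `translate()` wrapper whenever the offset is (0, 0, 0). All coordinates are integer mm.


cube([577, 452, 14]);
translate([0, 0, 14]) cube([577, 14, 51]);
translate([0, 438, 14]) cube([577, 14, 51]);
translate([0, 14, 14]) cube([14, 424, 51]);
translate([563, 14, 14]) cube([14, 424, 51]);


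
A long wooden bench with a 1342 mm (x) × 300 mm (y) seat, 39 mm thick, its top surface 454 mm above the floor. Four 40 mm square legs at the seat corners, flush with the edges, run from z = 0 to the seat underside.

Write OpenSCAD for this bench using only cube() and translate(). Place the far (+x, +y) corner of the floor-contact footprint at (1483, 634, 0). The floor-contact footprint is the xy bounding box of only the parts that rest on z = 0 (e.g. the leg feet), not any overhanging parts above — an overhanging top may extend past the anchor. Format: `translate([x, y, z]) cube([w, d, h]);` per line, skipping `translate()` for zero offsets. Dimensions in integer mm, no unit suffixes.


translate([141, 334, 415]) cube([1342, 300, 39]);
translate([141, 334, 0]) cube([40, 40, 415]);
translate([141, 594, 0]) cube([40, 40, 415]);
translate([1443, 334, 0]) cube([40, 40, 415]);
translate([1443, 594, 0]) cube([40, 40, 415]);


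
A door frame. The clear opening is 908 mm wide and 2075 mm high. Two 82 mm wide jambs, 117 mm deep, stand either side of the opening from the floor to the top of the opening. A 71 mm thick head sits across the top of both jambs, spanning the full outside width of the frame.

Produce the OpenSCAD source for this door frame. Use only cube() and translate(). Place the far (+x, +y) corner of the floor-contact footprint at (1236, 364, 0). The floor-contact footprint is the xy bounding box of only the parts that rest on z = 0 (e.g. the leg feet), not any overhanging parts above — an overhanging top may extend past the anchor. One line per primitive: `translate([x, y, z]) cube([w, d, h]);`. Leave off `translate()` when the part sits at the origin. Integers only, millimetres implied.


translate([164, 247, 0]) cube([82, 117, 2075]);
translate([1154, 247, 0]) cube([82, 117, 2075]);
translate([164, 247, 2075]) cube([1072, 117, 71]);


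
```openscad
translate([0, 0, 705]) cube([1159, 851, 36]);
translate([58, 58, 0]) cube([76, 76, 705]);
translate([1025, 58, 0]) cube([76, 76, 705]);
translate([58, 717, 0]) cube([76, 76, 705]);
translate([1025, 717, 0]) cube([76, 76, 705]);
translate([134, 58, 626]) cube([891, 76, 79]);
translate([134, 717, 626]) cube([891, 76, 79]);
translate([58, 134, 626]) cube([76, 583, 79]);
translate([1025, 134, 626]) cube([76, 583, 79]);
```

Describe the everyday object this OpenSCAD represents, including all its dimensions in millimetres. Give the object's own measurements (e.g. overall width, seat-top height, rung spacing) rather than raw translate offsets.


A rectangular dining table. The top is 1159×851×36 mm with its upper surface at z = 741 mm. It stands on four 76×76 mm square legs, each inset 58 mm from the nearest pair of top edges, running from the floor to the underside of the top. Four apron rails, 76 mm thick and 79 mm tall, run between adjacent legs with their top edges flush with the underside of the top and their outer faces flush with the legs' outer faces.


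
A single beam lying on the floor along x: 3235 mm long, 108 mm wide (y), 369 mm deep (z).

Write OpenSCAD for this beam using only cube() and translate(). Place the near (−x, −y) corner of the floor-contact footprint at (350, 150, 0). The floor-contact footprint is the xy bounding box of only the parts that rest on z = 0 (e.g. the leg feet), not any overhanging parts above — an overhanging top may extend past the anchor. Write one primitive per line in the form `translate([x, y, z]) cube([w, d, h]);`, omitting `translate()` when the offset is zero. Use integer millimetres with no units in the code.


translate([350, 150, 0]) cube([3235, 108, 369]);


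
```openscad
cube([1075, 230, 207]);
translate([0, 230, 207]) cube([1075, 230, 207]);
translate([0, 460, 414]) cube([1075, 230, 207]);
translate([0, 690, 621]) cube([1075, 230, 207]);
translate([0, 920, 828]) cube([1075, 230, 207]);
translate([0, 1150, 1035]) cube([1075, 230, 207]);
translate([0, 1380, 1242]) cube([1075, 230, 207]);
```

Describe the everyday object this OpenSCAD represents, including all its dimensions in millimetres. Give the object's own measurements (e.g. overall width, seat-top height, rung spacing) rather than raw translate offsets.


A straight staircase of 7 solid steps. Each step is 1075 mm wide (x), 230 mm deep (y, the going) and 207 mm tall (the rise). The first step rests on the floor; each subsequent step sits one going further in +y and one rise higher in +z, directly behind and above the previous step with no overlap.


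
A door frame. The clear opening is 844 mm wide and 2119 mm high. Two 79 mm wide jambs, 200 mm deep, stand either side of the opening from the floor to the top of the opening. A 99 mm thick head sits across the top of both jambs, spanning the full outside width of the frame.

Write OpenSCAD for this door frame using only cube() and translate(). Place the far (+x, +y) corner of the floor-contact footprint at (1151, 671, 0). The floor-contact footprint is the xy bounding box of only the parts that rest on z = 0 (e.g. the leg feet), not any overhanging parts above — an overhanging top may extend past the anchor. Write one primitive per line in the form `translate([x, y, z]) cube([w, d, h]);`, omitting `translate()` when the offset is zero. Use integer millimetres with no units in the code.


translate([149, 471, 0]) cube([79, 200, 2119]);
translate([1072, 471, 0]) cube([79, 200, 2119]);
translate([149, 471, 2119]) cube([1002, 200, 99]);


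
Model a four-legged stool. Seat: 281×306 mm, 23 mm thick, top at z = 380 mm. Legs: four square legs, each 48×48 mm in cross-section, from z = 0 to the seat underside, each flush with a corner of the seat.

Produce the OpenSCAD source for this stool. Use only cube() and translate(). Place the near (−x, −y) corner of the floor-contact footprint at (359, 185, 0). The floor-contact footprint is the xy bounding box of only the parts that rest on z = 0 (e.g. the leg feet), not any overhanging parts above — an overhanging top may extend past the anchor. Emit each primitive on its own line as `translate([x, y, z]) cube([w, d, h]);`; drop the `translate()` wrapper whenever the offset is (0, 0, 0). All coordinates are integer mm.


// leg_h = 380 - 23 = 357
translate([359, 185, 357]) cube([281, 306, 23]);
translate([359, 185, 0]) cube([48, 48, 357]);
translate([592, 185, 0]) cube([48, 48, 357]);
translate([359, 443, 0]) cube([48, 48, 357]);
translate([592, 443, 0]) cube([48, 48, 357]);


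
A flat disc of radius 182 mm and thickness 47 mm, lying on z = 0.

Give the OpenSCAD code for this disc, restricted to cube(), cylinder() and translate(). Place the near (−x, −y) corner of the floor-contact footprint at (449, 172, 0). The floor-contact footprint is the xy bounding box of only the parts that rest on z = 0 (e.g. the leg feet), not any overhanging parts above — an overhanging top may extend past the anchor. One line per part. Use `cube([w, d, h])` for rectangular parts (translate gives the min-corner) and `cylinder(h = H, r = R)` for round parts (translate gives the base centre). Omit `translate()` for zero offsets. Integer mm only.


translate([631, 354, 0]) cylinder(h = 47, r = 182);


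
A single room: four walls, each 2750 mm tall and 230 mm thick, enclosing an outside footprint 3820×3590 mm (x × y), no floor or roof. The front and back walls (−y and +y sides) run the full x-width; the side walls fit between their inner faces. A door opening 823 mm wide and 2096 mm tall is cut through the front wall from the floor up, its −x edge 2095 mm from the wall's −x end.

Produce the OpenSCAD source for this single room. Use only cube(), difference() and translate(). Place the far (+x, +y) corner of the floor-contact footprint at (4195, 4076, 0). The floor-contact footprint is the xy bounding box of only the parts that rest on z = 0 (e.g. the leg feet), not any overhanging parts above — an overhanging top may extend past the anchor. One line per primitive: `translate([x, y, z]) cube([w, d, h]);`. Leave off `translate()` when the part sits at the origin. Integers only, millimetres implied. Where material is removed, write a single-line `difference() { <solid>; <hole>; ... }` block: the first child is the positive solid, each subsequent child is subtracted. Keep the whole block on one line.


difference() { translate([375, 486, 0]) cube([3820, 230, 2750]); translate([2470, 486, 0]) cube([823, 230, 2096]); }
translate([375, 3846, 0]) cube([3820, 230, 2750]);
translate([375, 716, 0]) cube([230, 3130, 2750]);
translate([3965, 716, 0]) cube([230, 3130, 2750]);
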